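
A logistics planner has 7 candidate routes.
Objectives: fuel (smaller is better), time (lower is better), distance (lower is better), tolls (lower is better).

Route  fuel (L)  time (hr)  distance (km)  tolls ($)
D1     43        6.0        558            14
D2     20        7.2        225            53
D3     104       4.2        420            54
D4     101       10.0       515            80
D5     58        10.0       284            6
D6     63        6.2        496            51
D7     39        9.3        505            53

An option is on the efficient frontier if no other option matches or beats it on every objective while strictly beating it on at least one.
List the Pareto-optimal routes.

D1, D2, D3, D5, D6

D1: not dominated.
D2: not dominated (best fuel).
D3: not dominated (best time).
D4: dominated by D2 (fuel 20≤101, time 7.2≤10.0, distance 225≤515, tolls 53≤80).
D5: not dominated (best tolls).
D6: not dominated.
D7: dominated by D2 (fuel 20≤39, time 7.2≤9.3, distance 225≤505, tolls 53≤53).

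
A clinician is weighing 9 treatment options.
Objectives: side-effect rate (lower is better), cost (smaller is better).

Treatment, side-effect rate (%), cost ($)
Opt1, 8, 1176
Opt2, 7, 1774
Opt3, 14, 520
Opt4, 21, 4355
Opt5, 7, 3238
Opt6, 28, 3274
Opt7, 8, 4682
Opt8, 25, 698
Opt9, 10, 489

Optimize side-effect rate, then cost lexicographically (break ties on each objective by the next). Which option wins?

Opt2

First minimize side-effect rate: best is 7, kept {Opt2, Opt5}.
Then minimize cost: best is 1774, kept {Opt2}.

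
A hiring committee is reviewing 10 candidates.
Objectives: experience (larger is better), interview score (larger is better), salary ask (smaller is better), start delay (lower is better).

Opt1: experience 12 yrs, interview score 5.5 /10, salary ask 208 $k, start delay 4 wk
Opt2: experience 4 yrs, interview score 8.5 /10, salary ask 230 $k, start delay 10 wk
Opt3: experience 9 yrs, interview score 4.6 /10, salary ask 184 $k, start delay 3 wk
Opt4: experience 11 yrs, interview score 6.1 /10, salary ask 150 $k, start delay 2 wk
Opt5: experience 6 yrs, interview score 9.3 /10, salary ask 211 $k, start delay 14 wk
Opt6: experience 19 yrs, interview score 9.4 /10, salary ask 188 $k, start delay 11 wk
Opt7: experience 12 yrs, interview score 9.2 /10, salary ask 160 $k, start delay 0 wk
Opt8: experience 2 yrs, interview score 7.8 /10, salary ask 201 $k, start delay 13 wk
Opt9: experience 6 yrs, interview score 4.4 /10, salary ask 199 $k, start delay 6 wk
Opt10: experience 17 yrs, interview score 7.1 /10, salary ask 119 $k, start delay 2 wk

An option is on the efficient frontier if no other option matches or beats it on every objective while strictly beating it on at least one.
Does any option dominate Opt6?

No

Opt1: worse on experience (12 vs 19).
Opt2: worse on experience (4 vs 19).
Opt3: worse on experience (9 vs 19).
Opt4: worse on experience (11 vs 19).
Opt5: worse on experience (6 vs 19).
Opt7: worse on experience (12 vs 19).
Opt8: worse on experience (2 vs 19).
Opt9: worse on experience (6 vs 19).
Opt10: worse on experience (17 vs 19).
No option is at least as good as Opt6 on every objective and strictly better on one.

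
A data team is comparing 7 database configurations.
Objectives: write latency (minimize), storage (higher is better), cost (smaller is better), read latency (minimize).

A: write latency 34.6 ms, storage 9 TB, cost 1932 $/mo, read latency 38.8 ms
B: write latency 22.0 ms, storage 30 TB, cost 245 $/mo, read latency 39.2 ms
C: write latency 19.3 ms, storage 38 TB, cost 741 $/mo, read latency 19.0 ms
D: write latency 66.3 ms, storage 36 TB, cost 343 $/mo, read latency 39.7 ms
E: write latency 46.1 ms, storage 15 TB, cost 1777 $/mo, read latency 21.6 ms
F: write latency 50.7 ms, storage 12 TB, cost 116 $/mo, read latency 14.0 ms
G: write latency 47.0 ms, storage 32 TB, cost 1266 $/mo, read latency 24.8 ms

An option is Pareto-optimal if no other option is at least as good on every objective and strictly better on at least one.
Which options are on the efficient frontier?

A: dominated by C (write latency 19.3≤34.6, storage 38≥9, cost 741≤1932, read latency 19.0≤38.8).
B: not dominated.
C: not dominated (best write latency).
D: not dominated.
E: dominated by C (write latency 19.3≤46.1, storage 38≥15, cost 741≤1777, read latency 19.0≤21.6).
F: not dominated (best cost).
G: dominated by C (write latency 19.3≤47.0, storage 38≥32, cost 741≤1266, read latency 19.0≤24.8).

B, C, D, F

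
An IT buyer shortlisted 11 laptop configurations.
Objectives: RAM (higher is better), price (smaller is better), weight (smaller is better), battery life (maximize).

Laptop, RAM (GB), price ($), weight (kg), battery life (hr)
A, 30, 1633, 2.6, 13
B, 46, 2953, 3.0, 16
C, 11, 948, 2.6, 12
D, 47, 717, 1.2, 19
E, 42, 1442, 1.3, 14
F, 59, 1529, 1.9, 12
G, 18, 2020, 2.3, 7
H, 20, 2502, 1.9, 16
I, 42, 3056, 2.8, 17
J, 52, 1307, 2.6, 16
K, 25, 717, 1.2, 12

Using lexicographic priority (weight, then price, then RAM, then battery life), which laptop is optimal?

First minimize weight: best is 1.2, kept {D, K}.
Then minimize price: best is 717, kept {D, K}.
Then maximize RAM: best is 47, kept {D}.

D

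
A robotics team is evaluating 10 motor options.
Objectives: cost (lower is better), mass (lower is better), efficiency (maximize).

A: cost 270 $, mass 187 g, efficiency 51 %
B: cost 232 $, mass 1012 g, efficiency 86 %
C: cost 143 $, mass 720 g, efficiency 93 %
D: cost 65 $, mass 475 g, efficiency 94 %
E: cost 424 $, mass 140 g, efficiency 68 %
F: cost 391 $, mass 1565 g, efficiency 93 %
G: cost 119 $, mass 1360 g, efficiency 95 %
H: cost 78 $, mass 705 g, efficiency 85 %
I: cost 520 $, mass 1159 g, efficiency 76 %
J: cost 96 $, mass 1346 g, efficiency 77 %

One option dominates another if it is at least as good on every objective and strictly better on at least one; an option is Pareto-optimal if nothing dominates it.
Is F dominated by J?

No

J vs F: J is worse on efficiency (77 vs 93), so it does not dominate F.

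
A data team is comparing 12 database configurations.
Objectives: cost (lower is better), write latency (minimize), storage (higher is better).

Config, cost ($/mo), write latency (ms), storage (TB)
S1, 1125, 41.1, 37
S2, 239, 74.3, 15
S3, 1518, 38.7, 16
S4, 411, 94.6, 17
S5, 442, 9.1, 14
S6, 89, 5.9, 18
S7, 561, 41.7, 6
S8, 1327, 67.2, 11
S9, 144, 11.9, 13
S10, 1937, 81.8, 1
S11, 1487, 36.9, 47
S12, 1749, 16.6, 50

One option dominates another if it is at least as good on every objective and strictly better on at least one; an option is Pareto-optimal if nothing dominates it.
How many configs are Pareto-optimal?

S1: not dominated.
S2: dominated by S6 (cost 89≤239, write latency 5.9≤74.3, storage 18≥15).
S3: dominated by S6 (cost 89≤1518, write latency 5.9≤38.7, storage 18≥16).
S4: dominated by S6 (cost 89≤411, write latency 5.9≤94.6, storage 18≥17).
S5: dominated by S6 (cost 89≤442, write latency 5.9≤9.1, storage 18≥14).
S6: not dominated (best cost).
S7: dominated by S5 (cost 442≤561, write latency 9.1≤41.7, storage 14≥6).
S8: dominated by S1 (cost 1125≤1327, write latency 41.1≤67.2, storage 37≥11).
S9: dominated by S6 (cost 89≤144, write latency 5.9≤11.9, storage 18≥13).
S10: dominated by S1 (cost 1125≤1937, write latency 41.1≤81.8, storage 37≥1).
S11: not dominated.
S12: not dominated (best storage).
Pareto-optimal: S1, S6, S11, S12 → 4.

4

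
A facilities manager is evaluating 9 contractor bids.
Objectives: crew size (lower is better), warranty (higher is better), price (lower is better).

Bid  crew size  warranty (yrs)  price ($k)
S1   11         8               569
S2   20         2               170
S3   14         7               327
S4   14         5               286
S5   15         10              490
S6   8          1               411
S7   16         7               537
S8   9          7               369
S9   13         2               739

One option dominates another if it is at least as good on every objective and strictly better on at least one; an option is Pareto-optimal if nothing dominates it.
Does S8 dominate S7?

Yes

S8 vs S7: crew size 9≤16, warranty 7≥7, price 369≤537 — S8 is at least as good on every objective with at least one strict improvement.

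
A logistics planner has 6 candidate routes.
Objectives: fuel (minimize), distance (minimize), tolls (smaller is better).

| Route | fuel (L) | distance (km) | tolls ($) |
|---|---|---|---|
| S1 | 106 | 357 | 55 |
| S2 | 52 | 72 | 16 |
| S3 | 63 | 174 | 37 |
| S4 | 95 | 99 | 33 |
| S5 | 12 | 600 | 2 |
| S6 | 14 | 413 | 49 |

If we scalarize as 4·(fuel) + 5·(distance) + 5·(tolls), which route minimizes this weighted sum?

S1: 4·106 + 5·357 + 5·55 = 2484
S2: 4·52 + 5·72 + 5·16 = 648
S3: 4·63 + 5·174 + 5·37 = 1307
S4: 4·95 + 5·99 + 5·33 = 1040
S5: 4·12 + 5·600 + 5·2 = 3058
S6: 4·14 + 5·413 + 5·49 = 2366
Lowest: S2 at 648.

S2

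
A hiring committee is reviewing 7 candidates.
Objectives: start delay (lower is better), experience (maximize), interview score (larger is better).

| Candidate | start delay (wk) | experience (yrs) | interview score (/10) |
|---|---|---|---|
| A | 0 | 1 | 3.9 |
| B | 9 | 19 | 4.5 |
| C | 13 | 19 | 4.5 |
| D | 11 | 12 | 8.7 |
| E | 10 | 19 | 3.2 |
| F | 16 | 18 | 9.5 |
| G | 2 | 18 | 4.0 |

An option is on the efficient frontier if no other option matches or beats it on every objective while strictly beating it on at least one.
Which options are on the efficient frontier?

A: not dominated (best start delay).
B: not dominated.
C: dominated by B (start delay 9≤13, experience 19≥19, interview score 4.5≥4.5).
D: not dominated.
E: dominated by B (start delay 9≤10, experience 19≥19, interview score 4.5≥3.2).
F: not dominated (best interview score).
G: not dominated.

A, B, D, F, G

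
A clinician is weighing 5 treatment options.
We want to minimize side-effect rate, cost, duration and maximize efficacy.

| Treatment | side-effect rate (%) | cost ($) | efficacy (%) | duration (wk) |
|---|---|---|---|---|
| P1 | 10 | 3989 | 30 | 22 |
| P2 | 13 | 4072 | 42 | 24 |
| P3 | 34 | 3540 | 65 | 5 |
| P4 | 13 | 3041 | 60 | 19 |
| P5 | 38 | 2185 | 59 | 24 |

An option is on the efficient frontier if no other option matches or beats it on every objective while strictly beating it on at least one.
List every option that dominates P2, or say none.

P4: side-effect rate 13≤13, cost 3041≤4072, efficacy 60≥42, duration 19≤24 — dominates P2.
Others (P1, P3, P5) are each worse than P2 on at least one objective.

P4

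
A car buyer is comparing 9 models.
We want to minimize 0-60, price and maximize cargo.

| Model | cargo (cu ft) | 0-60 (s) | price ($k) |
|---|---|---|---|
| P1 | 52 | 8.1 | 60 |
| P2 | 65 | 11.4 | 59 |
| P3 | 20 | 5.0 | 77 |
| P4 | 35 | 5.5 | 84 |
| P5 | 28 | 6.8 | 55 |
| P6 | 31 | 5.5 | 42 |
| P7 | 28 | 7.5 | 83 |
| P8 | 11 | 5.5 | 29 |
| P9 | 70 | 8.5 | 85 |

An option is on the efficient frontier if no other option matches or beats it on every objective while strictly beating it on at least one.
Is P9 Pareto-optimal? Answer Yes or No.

Yes

P1: worse on cargo (52 vs 70).
P2: worse on cargo (65 vs 70).
P3: worse on cargo (20 vs 70).
P4: worse on cargo (35 vs 70).
P5: worse on cargo (28 vs 70).
P6: worse on cargo (31 vs 70).
P7: worse on cargo (28 vs 70).
P8: worse on cargo (11 vs 70).
No option is at least as good as P9 on every objective and strictly better on one.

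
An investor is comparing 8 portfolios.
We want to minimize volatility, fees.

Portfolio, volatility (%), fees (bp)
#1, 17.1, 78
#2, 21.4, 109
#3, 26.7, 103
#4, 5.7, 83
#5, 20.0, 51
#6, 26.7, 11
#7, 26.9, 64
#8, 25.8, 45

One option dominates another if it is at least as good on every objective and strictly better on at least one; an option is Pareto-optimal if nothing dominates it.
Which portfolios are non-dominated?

#1, #4, #5, #6, #8

#1: not dominated.
#2: dominated by #1 (volatility 17.1≤21.4, fees 78≤109).
#3: dominated by #1 (volatility 17.1≤26.7, fees 78≤103).
#4: not dominated (best volatility).
#5: not dominated.
#6: not dominated (best fees).
#7: dominated by #5 (volatility 20.0≤26.9, fees 51≤64).
#8: not dominated.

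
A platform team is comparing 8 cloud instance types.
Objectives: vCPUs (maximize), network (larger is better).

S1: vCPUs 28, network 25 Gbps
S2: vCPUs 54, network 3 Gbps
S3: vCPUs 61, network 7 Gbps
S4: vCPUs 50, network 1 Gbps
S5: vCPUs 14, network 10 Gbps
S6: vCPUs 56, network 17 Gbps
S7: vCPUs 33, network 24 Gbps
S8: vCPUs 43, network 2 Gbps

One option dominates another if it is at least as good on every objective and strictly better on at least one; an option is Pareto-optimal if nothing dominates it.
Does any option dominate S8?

S2 vs S8: vCPUs 54≥43, network 3≥2 — S2 is at least as good on every objective and strictly better on at least one, so S2 dominates S8.

Yes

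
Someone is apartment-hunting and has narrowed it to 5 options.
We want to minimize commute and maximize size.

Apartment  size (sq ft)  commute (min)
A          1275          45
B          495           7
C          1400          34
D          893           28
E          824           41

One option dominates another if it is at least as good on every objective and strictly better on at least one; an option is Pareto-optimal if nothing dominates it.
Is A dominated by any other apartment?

C vs A: size 1400≥1275, commute 34≤45 — C is at least as good on every objective and strictly better on at least one, so C dominates A.

Yes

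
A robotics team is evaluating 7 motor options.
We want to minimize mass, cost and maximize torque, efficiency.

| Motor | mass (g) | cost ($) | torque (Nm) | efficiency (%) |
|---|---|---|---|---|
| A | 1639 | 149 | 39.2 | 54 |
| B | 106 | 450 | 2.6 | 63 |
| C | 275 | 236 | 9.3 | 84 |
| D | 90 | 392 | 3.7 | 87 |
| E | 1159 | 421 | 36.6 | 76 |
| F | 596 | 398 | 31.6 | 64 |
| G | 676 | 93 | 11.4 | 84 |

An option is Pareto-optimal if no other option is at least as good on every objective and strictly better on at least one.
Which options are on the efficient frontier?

A: not dominated (best torque).
B: dominated by D (mass 90≤106, cost 392≤450, torque 3.7≥2.6, efficiency 87≥63).
C: not dominated.
D: not dominated (best mass).
E: not dominated.
F: not dominated.
G: not dominated (best cost).

A, C, D, E, F, G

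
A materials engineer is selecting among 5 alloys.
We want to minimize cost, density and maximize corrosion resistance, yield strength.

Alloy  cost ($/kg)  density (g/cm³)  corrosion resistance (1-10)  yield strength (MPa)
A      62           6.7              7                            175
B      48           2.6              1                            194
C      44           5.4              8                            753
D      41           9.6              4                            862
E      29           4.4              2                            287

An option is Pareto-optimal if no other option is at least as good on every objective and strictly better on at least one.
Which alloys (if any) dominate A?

C

C: cost 44≤62, density 5.4≤6.7, corrosion resistance 8≥7, yield strength 753≥175 — dominates A.
Others (B, D, E) are each worse than A on at least one objective.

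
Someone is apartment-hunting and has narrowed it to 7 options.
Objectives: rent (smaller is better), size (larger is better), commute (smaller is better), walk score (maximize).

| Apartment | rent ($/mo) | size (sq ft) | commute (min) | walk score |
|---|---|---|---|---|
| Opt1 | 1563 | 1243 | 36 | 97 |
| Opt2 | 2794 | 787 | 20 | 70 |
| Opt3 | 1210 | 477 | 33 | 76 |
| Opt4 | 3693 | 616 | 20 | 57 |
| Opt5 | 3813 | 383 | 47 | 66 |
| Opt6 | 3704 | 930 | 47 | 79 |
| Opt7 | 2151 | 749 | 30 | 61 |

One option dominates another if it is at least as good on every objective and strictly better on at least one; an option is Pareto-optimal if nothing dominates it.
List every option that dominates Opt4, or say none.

Opt2: rent 2794≤3693, size 787≥616, commute 20≤20, walk score 70≥57 — dominates Opt4.
Others (Opt1, Opt3, Opt5, Opt6, Opt7) are each worse than Opt4 on at least one objective.

Opt2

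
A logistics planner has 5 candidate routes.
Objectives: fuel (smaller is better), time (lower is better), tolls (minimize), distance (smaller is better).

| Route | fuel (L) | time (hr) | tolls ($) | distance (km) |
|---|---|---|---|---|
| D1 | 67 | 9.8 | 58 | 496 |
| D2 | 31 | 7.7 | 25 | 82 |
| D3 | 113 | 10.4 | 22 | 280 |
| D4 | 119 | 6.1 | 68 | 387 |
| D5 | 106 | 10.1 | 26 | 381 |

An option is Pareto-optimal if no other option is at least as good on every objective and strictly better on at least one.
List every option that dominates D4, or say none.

D1: worse on time (9.8 vs 6.1).
D2: worse on time (7.7 vs 6.1).
D3: worse on time (10.4 vs 6.1).
D5: worse on time (10.1 vs 6.1).
No option dominates D4.

none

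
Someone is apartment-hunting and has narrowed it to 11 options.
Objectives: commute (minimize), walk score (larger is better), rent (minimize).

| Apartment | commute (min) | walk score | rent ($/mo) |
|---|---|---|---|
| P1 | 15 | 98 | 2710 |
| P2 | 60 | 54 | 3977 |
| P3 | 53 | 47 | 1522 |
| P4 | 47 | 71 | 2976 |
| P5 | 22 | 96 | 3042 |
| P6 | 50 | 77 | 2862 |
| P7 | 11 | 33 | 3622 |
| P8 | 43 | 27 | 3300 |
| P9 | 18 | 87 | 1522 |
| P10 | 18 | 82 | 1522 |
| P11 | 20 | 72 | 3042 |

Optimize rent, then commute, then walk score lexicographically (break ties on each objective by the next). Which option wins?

P9

First minimize rent: best is 1522, kept {P3, P9, P10}.
Then minimize commute: best is 18, kept {P9, P10}.
Then maximize walk score: best is 87, kept {P9}.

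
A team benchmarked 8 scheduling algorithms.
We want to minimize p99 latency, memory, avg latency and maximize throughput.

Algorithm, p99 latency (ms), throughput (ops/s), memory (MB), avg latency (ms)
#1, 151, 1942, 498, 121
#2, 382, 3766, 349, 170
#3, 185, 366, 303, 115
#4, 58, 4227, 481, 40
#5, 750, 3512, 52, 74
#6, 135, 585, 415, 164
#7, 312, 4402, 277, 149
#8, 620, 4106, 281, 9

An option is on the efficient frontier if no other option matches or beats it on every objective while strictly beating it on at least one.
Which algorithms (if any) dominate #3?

#1: worse on memory (498 vs 303).
#2: worse on p99 latency (382 vs 185).
#4: worse on memory (481 vs 303).
#5: worse on p99 latency (750 vs 185).
#6: worse on memory (415 vs 303).
#7: worse on p99 latency (312 vs 185).
#8: worse on p99 latency (620 vs 185).
No option dominates #3.

none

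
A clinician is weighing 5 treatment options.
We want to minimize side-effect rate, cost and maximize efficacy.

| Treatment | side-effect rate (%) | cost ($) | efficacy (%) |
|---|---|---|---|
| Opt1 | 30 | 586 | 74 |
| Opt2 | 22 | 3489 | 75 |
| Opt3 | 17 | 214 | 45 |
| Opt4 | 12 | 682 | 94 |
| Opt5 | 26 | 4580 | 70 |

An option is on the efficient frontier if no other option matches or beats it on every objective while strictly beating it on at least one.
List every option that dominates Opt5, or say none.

Opt2, Opt4

Opt2: side-effect rate 22≤26, cost 3489≤4580, efficacy 75≥70 — dominates Opt5.
Opt4: side-effect rate 12≤26, cost 682≤4580, efficacy 94≥70 — dominates Opt5.
Others (Opt1, Opt3) are each worse than Opt5 on at least one objective.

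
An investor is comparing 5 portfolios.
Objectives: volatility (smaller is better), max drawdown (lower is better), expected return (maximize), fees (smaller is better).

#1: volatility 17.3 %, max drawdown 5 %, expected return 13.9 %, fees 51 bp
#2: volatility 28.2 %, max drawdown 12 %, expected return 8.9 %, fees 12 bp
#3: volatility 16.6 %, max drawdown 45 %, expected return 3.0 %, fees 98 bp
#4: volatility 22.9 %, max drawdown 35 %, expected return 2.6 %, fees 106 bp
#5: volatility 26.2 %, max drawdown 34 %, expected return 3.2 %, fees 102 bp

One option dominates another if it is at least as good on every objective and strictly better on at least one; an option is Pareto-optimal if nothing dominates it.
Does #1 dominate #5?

#1 vs #5: volatility 17.3≤26.2, max drawdown 5≤34, expected return 13.9≥3.2, fees 51≤102 — #1 is at least as good on every objective with at least one strict improvement.

Yes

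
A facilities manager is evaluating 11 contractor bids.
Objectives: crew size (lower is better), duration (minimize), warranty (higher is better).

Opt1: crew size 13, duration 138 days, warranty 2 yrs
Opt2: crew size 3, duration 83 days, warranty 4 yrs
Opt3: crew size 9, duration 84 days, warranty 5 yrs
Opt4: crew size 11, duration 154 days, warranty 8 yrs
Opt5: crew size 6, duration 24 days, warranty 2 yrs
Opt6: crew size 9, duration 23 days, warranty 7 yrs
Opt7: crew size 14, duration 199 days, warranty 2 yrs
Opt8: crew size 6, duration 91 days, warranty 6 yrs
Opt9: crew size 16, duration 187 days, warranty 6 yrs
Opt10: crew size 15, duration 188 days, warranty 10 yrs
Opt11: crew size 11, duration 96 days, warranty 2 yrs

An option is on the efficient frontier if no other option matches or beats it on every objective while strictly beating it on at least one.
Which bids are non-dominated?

Opt2, Opt4, Opt5, Opt6, Opt8, Opt10

Opt1: dominated by Opt2 (crew size 3≤13, duration 83≤138, warranty 4≥2).
Opt2: not dominated (best crew size).
Opt3: dominated by Opt6 (crew size 9≤9, duration 23≤84, warranty 7≥5).
Opt4: not dominated.
Opt5: not dominated.
Opt6: not dominated (best duration).
Opt7: dominated by Opt1 (crew size 13≤14, duration 138≤199, warranty 2≥2).
Opt8: not dominated.
Opt9: dominated by Opt4 (crew size 11≤16, duration 154≤187, warranty 8≥6).
Opt10: not dominated (best warranty).
Opt11: dominated by Opt2 (crew size 3≤11, duration 83≤96, warranty 4≥2).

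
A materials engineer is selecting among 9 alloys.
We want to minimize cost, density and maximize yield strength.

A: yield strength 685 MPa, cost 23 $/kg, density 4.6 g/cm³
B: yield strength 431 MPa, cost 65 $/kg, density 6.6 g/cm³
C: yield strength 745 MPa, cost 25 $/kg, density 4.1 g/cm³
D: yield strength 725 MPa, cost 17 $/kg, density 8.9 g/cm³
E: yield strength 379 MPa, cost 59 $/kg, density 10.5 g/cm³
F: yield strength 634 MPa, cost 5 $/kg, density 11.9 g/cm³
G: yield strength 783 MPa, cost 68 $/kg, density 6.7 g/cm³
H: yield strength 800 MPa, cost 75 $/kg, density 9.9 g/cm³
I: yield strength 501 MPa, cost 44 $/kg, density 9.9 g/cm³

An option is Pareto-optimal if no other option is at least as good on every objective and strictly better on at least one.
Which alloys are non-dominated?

A, C, D, F, G, H

A: not dominated.
B: dominated by A (yield strength 685≥431, cost 23≤65, density 4.6≤6.6).
C: not dominated (best density).
D: not dominated.
E: dominated by A (yield strength 685≥379, cost 23≤59, density 4.6≤10.5).
F: not dominated (best cost).
G: not dominated.
H: not dominated (best yield strength).
I: dominated by A (yield strength 685≥501, cost 23≤44, density 4.6≤9.9).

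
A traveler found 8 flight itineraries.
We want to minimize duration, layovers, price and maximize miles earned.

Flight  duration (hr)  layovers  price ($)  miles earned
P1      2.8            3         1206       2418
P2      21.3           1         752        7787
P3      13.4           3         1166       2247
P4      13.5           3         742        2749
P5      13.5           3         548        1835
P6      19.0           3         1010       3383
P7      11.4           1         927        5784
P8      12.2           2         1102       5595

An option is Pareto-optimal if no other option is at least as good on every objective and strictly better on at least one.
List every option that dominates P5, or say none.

none

P1: worse on price (1206 vs 548).
P2: worse on duration (21.3 vs 13.5).
P3: worse on price (1166 vs 548).
P4: worse on price (742 vs 548).
P6: worse on duration (19.0 vs 13.5).
P7: worse on price (927 vs 548).
P8: worse on price (1102 vs 548).
No option dominates P5.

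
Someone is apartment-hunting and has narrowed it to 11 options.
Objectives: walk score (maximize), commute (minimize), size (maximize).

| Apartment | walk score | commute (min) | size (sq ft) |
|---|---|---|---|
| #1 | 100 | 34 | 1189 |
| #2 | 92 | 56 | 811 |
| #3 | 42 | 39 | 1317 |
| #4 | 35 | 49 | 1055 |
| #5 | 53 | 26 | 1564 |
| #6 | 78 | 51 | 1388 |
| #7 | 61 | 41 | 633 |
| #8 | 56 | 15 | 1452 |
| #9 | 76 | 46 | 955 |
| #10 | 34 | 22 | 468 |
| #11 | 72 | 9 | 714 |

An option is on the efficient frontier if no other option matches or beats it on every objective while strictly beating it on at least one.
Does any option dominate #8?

#1: worse on commute (34 vs 15).
#2: worse on commute (56 vs 15).
#3: worse on walk score (42 vs 56).
#4: worse on walk score (35 vs 56).
#5: worse on walk score (53 vs 56).
#6: worse on commute (51 vs 15).
#7: worse on commute (41 vs 15).
#9: worse on commute (46 vs 15).
#10: worse on walk score (34 vs 56).
#11: worse on size (714 vs 1452).
No option is at least as good as #8 on every objective and strictly better on one.

No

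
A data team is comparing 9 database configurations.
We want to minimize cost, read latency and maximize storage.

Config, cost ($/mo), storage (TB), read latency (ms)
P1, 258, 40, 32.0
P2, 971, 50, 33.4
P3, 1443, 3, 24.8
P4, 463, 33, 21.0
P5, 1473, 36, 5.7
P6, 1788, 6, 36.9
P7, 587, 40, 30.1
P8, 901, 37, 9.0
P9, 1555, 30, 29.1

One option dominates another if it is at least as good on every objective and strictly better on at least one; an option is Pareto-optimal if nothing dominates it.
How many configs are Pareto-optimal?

P1: not dominated (best cost).
P2: not dominated (best storage).
P3: dominated by P4 (cost 463≤1443, storage 33≥3, read latency 21.0≤24.8).
P4: not dominated.
P5: not dominated (best read latency).
P6: dominated by P1 (cost 258≤1788, storage 40≥6, read latency 32.0≤36.9).
P7: not dominated.
P8: not dominated.
P9: dominated by P4 (cost 463≤1555, storage 33≥30, read latency 21.0≤29.1).
Pareto-optimal: P1, P2, P4, P5, P7, P8 → 6.

6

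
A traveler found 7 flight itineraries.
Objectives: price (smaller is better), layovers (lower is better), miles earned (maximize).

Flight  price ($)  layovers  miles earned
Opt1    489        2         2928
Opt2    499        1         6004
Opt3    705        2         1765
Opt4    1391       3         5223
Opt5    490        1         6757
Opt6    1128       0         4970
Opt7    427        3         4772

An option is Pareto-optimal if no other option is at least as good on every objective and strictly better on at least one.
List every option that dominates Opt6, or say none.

none

Opt1: worse on layovers (2 vs 0).
Opt2: worse on layovers (1 vs 0).
Opt3: worse on layovers (2 vs 0).
Opt4: worse on price (1391 vs 1128).
Opt5: worse on layovers (1 vs 0).
Opt7: worse on layovers (3 vs 0).
No option dominates Opt6.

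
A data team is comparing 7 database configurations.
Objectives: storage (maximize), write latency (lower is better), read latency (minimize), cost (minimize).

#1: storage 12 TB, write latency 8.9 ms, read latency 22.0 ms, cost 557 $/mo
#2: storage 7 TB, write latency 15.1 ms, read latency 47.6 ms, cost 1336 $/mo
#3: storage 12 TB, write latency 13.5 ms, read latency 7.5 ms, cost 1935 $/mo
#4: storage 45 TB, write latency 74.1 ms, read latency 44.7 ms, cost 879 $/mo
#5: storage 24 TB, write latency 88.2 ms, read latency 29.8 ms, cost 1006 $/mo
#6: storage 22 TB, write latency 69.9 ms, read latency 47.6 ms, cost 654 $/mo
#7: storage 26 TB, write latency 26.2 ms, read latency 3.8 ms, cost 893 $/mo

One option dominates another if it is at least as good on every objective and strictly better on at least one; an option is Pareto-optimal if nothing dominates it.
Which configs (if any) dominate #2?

#1: storage 12≥7, write latency 8.9≤15.1, read latency 22.0≤47.6, cost 557≤1336 — dominates #2.
Others (#3, #4, #5, #6, #7) are each worse than #2 on at least one objective.

#1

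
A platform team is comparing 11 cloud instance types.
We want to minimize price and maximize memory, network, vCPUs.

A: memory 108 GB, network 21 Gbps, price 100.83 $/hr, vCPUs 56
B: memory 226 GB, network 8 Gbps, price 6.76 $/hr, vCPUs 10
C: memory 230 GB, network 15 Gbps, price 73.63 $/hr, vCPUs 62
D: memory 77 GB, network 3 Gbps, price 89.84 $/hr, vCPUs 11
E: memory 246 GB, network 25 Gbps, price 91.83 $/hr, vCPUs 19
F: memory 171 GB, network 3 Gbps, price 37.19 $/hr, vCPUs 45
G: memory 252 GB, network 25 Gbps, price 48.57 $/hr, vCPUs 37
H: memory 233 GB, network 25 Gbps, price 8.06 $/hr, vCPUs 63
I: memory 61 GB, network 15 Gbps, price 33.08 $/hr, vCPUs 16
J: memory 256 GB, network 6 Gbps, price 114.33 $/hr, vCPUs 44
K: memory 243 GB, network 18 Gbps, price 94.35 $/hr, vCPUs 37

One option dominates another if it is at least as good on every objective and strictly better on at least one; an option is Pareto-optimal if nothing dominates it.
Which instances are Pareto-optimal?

A: dominated by H (memory 233≥108, network 25≥21, price 8.06≤100.83, vCPUs 63≥56).
B: not dominated (best price).
C: dominated by H (memory 233≥230, network 25≥15, price 8.06≤73.63, vCPUs 63≥62).
D: dominated by C (memory 230≥77, network 15≥3, price 73.63≤89.84, vCPUs 62≥11).
E: dominated by G (memory 252≥246, network 25≥25, price 48.57≤91.83, vCPUs 37≥19).
F: dominated by H (memory 233≥171, network 25≥3, price 8.06≤37.19, vCPUs 63≥45).
G: not dominated.
H: not dominated (best vCPUs).
I: dominated by H (memory 233≥61, network 25≥15, price 8.06≤33.08, vCPUs 63≥16).
J: not dominated (best memory).
K: dominated by G (memory 252≥243, network 25≥18, price 48.57≤94.35, vCPUs 37≥37).

B, G, H, J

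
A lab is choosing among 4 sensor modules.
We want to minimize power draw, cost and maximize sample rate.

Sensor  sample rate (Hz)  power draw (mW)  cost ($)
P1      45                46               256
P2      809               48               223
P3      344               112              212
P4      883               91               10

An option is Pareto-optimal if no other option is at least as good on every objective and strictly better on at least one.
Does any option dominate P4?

No

P1: worse on sample rate (45 vs 883).
P2: worse on sample rate (809 vs 883).
P3: worse on sample rate (344 vs 883).
No option is at least as good as P4 on every objective and strictly better on one.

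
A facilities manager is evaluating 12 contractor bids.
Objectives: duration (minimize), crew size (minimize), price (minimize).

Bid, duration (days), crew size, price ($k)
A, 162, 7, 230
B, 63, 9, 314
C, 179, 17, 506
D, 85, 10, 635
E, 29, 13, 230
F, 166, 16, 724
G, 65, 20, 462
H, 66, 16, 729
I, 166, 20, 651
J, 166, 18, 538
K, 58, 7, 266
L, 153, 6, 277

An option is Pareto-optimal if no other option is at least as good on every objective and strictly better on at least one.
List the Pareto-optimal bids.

A: not dominated.
B: dominated by K (duration 58≤63, crew size 7≤9, price 266≤314).
C: dominated by A (duration 162≤179, crew size 7≤17, price 230≤506).
D: dominated by B (duration 63≤85, crew size 9≤10, price 314≤635).
E: not dominated (best duration).
F: dominated by A (duration 162≤166, crew size 7≤16, price 230≤724).
G: dominated by B (duration 63≤65, crew size 9≤20, price 314≤462).
H: dominated by B (duration 63≤66, crew size 9≤16, price 314≤729).
I: dominated by A (duration 162≤166, crew size 7≤20, price 230≤651).
J: dominated by A (duration 162≤166, crew size 7≤18, price 230≤538).
K: not dominated.
L: not dominated (best crew size).

A, E, K, L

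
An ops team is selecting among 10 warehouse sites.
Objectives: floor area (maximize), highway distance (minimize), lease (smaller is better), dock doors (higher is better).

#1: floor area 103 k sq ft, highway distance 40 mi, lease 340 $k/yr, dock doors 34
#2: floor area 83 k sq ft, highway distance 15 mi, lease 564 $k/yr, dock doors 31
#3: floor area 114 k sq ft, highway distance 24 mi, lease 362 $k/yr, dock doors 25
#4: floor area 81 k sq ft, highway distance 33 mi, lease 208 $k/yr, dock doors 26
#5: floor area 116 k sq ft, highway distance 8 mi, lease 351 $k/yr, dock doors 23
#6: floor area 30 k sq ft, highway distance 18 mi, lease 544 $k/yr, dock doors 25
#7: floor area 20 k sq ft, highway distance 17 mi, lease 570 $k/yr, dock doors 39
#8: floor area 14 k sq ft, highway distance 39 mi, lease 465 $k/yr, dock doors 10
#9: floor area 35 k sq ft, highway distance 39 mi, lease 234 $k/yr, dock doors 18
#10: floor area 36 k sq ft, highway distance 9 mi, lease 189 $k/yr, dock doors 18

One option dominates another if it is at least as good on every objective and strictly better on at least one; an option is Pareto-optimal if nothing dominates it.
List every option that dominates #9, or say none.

#4: floor area 81≥35, highway distance 33≤39, lease 208≤234, dock doors 26≥18 — dominates #9.
#10: floor area 36≥35, highway distance 9≤39, lease 189≤234, dock doors 18≥18 — dominates #9.
Others (#1, #2, #3, #5, #6, #7, #8) are each worse than #9 on at least one objective.

#4, #10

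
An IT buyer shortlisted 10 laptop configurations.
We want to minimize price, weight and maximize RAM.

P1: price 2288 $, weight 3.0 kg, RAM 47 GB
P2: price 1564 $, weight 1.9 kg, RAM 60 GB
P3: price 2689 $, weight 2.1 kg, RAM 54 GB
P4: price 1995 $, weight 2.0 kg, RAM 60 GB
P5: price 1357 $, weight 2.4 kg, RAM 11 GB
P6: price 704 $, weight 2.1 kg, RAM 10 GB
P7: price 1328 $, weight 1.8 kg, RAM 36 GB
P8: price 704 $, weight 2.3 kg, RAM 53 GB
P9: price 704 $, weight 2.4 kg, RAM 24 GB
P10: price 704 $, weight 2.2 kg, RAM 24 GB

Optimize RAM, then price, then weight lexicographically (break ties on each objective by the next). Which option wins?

P2

First maximize RAM: best is 60, kept {P2, P4}.
Then minimize price: best is 1564, kept {P2}.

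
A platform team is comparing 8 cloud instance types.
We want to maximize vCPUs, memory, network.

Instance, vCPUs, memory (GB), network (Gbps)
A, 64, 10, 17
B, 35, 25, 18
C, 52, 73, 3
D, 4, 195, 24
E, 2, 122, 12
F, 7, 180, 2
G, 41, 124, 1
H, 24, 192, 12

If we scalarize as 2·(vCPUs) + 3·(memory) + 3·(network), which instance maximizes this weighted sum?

A: 2·64 + 3·10 + 3·17 = 209
B: 2·35 + 3·25 + 3·18 = 199
C: 2·52 + 3·73 + 3·3 = 332
D: 2·4 + 3·195 + 3·24 = 665
E: 2·2 + 3·122 + 3·12 = 406
F: 2·7 + 3·180 + 3·2 = 560
G: 2·41 + 3·124 + 3·1 = 457
H: 2·24 + 3·192 + 3·12 = 660
Highest: D at 665.

D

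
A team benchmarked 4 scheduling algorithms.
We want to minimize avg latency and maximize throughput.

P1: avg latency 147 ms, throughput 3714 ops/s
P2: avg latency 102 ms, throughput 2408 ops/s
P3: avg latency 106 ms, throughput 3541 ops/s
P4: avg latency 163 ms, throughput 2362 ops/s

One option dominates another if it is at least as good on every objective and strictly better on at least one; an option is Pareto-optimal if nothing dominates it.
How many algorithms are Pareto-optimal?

3

P1: not dominated (best throughput).
P2: not dominated (best avg latency).
P3: not dominated.
P4: dominated by P1 (avg latency 147≤163, throughput 3714≥2362).
Pareto-optimal: P1, P2, P3 → 3.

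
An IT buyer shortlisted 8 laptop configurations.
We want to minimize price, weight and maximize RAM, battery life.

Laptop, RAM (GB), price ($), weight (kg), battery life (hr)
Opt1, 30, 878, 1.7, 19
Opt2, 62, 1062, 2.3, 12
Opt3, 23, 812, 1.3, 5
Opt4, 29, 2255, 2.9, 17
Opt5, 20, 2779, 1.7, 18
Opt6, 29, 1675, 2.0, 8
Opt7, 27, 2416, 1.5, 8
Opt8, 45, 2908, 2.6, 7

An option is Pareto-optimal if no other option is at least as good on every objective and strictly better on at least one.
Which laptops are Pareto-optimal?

Opt1: not dominated (best battery life).
Opt2: not dominated (best RAM).
Opt3: not dominated (best price).
Opt4: dominated by Opt1 (RAM 30≥29, price 878≤2255, weight 1.7≤2.9, battery life 19≥17).
Opt5: dominated by Opt1 (RAM 30≥20, price 878≤2779, weight 1.7≤1.7, battery life 19≥18).
Opt6: dominated by Opt1 (RAM 30≥29, price 878≤1675, weight 1.7≤2.0, battery life 19≥8).
Opt7: not dominated.
Opt8: dominated by Opt2 (RAM 62≥45, price 1062≤2908, weight 2.3≤2.6, battery life 12≥7).

Opt1, Opt2, Opt3, Opt7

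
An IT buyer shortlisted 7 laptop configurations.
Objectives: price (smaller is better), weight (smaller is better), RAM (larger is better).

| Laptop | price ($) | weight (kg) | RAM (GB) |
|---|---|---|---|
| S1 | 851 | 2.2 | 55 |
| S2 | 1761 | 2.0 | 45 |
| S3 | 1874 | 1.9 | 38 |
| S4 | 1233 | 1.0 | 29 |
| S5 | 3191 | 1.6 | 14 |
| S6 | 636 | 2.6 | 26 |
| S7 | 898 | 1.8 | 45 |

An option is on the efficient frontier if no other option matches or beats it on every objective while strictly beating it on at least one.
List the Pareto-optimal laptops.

S1, S4, S6, S7

S1: not dominated (best RAM).
S2: dominated by S7 (price 898≤1761, weight 1.8≤2.0, RAM 45≥45).
S3: dominated by S7 (price 898≤1874, weight 1.8≤1.9, RAM 45≥38).
S4: not dominated (best weight).
S5: dominated by S4 (price 1233≤3191, weight 1.0≤1.6, RAM 29≥14).
S6: not dominated (best price).
S7: not dominated.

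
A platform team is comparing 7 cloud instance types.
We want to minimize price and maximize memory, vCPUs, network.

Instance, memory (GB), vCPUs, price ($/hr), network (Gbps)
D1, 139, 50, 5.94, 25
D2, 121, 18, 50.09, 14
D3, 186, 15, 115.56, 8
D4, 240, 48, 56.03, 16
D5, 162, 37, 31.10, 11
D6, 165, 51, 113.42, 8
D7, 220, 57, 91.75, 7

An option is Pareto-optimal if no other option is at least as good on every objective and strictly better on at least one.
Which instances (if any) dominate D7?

D1: worse on memory (139 vs 220).
D2: worse on memory (121 vs 220).
D3: worse on memory (186 vs 220).
D4: worse on vCPUs (48 vs 57).
D5: worse on memory (162 vs 220).
D6: worse on memory (165 vs 220).
No option dominates D7.

none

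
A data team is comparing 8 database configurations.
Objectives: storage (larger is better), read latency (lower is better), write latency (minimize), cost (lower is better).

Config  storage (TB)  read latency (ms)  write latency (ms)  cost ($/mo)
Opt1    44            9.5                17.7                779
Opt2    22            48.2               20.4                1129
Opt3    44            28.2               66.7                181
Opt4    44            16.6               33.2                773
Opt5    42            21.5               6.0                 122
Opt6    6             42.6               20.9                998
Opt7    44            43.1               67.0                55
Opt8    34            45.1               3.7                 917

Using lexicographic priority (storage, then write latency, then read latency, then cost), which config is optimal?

Opt1

First maximize storage: best is 44, kept {Opt1, Opt3, Opt4, Opt7}.
Then minimize write latency: best is 17.7, kept {Opt1}.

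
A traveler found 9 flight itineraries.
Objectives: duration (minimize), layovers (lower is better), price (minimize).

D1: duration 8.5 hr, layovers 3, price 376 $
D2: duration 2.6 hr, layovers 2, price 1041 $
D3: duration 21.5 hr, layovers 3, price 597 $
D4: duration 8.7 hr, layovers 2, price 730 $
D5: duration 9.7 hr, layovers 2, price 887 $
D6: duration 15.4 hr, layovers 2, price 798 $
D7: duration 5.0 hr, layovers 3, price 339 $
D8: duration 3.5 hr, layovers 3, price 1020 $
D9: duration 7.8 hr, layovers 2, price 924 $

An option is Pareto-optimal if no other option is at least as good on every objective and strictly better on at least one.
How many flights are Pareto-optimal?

5

D1: dominated by D7 (duration 5.0≤8.5, layovers 3≤3, price 339≤376).
D2: not dominated (best duration).
D3: dominated by D1 (duration 8.5≤21.5, layovers 3≤3, price 376≤597).
D4: not dominated.
D5: dominated by D4 (duration 8.7≤9.7, layovers 2≤2, price 730≤887).
D6: dominated by D4 (duration 8.7≤15.4, layovers 2≤2, price 730≤798).
D7: not dominated (best price).
D8: not dominated.
D9: not dominated.
Pareto-optimal: D2, D4, D7, D8, D9 → 5.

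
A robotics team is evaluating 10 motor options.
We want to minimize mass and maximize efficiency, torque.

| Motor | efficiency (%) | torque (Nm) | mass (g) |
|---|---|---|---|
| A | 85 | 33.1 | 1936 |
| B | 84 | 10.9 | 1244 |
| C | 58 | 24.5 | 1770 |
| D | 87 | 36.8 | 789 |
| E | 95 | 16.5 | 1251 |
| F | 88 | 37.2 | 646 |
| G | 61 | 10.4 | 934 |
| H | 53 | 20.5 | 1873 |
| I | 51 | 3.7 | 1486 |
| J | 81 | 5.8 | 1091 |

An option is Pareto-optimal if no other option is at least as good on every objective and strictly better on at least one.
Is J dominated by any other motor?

D vs J: efficiency 87≥81, torque 36.8≥5.8, mass 789≤1091 — D is at least as good on every objective and strictly better on at least one, so D dominates J.

Yes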